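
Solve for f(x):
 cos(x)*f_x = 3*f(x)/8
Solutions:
 f(x) = C1*(sin(x) + 1)^(3/16)/(sin(x) - 1)^(3/16)


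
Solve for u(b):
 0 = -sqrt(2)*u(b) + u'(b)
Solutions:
 u(b) = C1*exp(sqrt(2)*b)


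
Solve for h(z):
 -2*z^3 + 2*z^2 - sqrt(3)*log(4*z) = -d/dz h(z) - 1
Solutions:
 h(z) = C1 + z^4/2 - 2*z^3/3 + sqrt(3)*z*log(z) - sqrt(3)*z - z + 2*sqrt(3)*z*log(2)


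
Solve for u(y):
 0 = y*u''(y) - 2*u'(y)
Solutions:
 u(y) = C1 + C2*y^3


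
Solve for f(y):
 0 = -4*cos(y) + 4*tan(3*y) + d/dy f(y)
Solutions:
 f(y) = C1 + 4*log(cos(3*y))/3 + 4*sin(y)


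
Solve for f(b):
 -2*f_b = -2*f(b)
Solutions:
 f(b) = C1*exp(b)


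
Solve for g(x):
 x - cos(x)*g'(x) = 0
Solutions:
 g(x) = C1 + Integral(x/cos(x), x)


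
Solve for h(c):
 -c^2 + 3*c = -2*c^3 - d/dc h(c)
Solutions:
 h(c) = C1 - c^4/2 + c^3/3 - 3*c^2/2


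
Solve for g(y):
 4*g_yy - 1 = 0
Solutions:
 g(y) = C1 + C2*y + y^2/8


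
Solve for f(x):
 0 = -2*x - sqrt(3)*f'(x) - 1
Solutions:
 f(x) = C1 - sqrt(3)*x^2/3 - sqrt(3)*x/3


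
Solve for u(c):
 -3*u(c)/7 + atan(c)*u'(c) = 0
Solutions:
 u(c) = C1*exp(3*Integral(1/atan(c), c)/7)


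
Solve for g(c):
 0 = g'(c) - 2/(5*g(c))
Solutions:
 g(c) = -sqrt(C1 + 20*c)/5
 g(c) = sqrt(C1 + 20*c)/5


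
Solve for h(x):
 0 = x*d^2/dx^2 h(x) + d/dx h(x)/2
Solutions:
 h(x) = C1 + C2*sqrt(x)


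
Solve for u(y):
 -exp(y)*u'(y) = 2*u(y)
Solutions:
 u(y) = C1*exp(2*exp(-y))


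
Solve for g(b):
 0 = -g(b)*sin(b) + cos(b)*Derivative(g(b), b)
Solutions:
 g(b) = C1/cos(b)


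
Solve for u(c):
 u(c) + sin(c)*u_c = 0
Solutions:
 u(c) = C1*sqrt(cos(c) + 1)/sqrt(cos(c) - 1)


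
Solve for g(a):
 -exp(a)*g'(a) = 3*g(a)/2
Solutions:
 g(a) = C1*exp(3*exp(-a)/2)


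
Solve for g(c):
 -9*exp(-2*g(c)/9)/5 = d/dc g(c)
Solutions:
 g(c) = 9*log(-sqrt(C1 - 9*c)) - 9*log(15) + 9*log(10)/2
 g(c) = 9*log(C1 - 9*c)/2 - 9*log(15) + 9*log(10)/2


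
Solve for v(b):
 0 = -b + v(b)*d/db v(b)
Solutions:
 v(b) = -sqrt(C1 + b^2)
 v(b) = sqrt(C1 + b^2)


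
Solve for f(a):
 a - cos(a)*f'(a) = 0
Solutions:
 f(a) = C1 + Integral(a/cos(a), a)


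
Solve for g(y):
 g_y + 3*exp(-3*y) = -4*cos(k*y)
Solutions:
 g(y) = C1 + exp(-3*y) - 4*sin(k*y)/k


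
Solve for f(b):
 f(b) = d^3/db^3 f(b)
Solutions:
 f(b) = C3*exp(b) + (C1*sin(sqrt(3)*b/2) + C2*cos(sqrt(3)*b/2))*exp(-b/2)


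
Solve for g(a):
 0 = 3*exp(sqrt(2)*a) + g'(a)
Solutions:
 g(a) = C1 - 3*sqrt(2)*exp(sqrt(2)*a)/2


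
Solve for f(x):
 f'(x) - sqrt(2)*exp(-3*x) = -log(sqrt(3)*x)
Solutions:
 f(x) = C1 - x*log(x) + x*(1 - log(3)/2) - sqrt(2)*exp(-3*x)/3


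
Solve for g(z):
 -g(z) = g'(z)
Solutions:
 g(z) = C1*exp(-z)


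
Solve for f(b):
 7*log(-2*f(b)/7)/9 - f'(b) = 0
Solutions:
 -9*Integral(1/(log(-_y) - log(7) + log(2)), (_y, f(b)))/7 = C1 - b


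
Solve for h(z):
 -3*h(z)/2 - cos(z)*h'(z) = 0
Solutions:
 h(z) = C1*(sin(z) - 1)^(3/4)/(sin(z) + 1)^(3/4)


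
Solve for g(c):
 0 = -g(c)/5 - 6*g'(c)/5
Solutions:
 g(c) = C1*exp(-c/6)


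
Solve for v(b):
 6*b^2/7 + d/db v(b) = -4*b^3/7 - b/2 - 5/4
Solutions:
 v(b) = C1 - b^4/7 - 2*b^3/7 - b^2/4 - 5*b/4


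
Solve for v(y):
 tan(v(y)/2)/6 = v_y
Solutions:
 v(y) = -2*asin(C1*exp(y/12)) + 2*pi
 v(y) = 2*asin(C1*exp(y/12))


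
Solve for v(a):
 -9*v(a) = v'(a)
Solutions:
 v(a) = C1*exp(-9*a)


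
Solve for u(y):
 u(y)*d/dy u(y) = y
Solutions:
 u(y) = -sqrt(C1 + y^2)
 u(y) = sqrt(C1 + y^2)


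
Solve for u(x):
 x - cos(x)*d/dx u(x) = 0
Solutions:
 u(x) = C1 + Integral(x/cos(x), x)


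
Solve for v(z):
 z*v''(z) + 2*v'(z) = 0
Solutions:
 v(z) = C1 + C2/z


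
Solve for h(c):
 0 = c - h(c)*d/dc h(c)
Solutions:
 h(c) = -sqrt(C1 + c^2)
 h(c) = sqrt(C1 + c^2)


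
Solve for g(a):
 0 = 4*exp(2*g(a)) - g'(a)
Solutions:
 g(a) = log(-sqrt(-1/(C1 + 4*a))) - log(2)/2
 g(a) = log(-1/(C1 + 4*a))/2 - log(2)/2


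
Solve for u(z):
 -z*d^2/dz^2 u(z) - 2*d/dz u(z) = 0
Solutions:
 u(z) = C1 + C2/z


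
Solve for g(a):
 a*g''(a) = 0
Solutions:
 g(a) = C1 + C2*a


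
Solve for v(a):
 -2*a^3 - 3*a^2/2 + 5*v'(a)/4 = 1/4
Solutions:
 v(a) = C1 + 2*a^4/5 + 2*a^3/5 + a/5


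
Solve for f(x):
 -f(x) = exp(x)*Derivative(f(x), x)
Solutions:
 f(x) = C1*exp(exp(-x))


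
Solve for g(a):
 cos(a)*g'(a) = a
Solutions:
 g(a) = C1 + Integral(a/cos(a), a)


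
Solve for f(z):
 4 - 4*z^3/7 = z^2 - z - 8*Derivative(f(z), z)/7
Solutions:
 f(z) = C1 + z^4/8 + 7*z^3/24 - 7*z^2/16 - 7*z/2


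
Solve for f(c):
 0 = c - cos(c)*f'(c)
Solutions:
 f(c) = C1 + Integral(c/cos(c), c)


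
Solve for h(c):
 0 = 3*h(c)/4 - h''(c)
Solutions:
 h(c) = C1*exp(-sqrt(3)*c/2) + C2*exp(sqrt(3)*c/2)


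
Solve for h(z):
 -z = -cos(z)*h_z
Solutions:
 h(z) = C1 + Integral(z/cos(z), z)


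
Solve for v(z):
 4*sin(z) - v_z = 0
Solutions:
 v(z) = C1 - 4*cos(z)


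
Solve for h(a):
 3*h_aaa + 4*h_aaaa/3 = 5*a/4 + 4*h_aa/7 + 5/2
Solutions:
 h(a) = C1 + C2*a + C3*exp(a*(-63 + sqrt(5313))/56) + C4*exp(-a*(63 + sqrt(5313))/56) - 35*a^3/96 - 1015*a^2/128


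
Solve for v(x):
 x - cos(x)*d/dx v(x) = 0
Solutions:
 v(x) = C1 + Integral(x/cos(x), x)


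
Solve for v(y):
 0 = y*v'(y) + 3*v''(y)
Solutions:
 v(y) = C1 + C2*erf(sqrt(6)*y/6)


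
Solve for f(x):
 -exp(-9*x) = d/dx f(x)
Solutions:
 f(x) = C1 + exp(-9*x)/9


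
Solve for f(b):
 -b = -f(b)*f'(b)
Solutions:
 f(b) = -sqrt(C1 + b^2)
 f(b) = sqrt(C1 + b^2)


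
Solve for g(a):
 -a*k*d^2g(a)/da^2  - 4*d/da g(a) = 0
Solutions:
 g(a) = C1 + a^(((re(k) - 4)*re(k) + im(k)^2)/(re(k)^2 + im(k)^2))*(C2*sin(4*log(a)*Abs(im(k))/(re(k)^2 + im(k)^2)) + C3*cos(4*log(a)*im(k)/(re(k)^2 + im(k)^2)))


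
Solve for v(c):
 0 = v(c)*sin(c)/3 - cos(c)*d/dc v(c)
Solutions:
 v(c) = C1/cos(c)^(1/3)


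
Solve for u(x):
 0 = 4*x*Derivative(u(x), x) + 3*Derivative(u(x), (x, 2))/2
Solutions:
 u(x) = C1 + C2*erf(2*sqrt(3)*x/3)


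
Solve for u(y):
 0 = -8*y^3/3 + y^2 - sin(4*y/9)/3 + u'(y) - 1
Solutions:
 u(y) = C1 + 2*y^4/3 - y^3/3 + y - 3*cos(4*y/9)/4


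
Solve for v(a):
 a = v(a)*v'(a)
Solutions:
 v(a) = -sqrt(C1 + a^2)
 v(a) = sqrt(C1 + a^2)


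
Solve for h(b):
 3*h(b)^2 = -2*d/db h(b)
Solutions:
 h(b) = 2/(C1 + 3*b)


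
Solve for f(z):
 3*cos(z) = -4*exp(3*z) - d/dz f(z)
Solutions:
 f(z) = C1 - 4*exp(3*z)/3 - 3*sin(z)


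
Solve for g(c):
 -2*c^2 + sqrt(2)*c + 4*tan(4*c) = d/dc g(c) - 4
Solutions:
 g(c) = C1 - 2*c^3/3 + sqrt(2)*c^2/2 + 4*c - log(cos(4*c))


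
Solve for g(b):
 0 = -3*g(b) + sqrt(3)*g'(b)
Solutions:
 g(b) = C1*exp(sqrt(3)*b)


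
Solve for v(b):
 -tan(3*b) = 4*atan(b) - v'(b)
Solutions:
 v(b) = C1 + 4*b*atan(b) - 2*log(b^2 + 1) - log(cos(3*b))/3


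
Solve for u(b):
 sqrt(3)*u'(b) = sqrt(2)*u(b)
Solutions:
 u(b) = C1*exp(sqrt(6)*b/3)


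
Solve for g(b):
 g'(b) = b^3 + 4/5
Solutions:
 g(b) = C1 + b^4/4 + 4*b/5


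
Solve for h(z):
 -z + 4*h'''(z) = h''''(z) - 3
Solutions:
 h(z) = C1 + C2*z + C3*z^2 + C4*exp(4*z) + z^4/96 - 11*z^3/96


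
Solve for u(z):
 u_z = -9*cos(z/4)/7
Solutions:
 u(z) = C1 - 36*sin(z/4)/7


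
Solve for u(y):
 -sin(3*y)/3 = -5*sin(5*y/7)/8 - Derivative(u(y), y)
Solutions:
 u(y) = C1 + 7*cos(5*y/7)/8 - cos(3*y)/9


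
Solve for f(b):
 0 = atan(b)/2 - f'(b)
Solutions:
 f(b) = C1 + b*atan(b)/2 - log(b^2 + 1)/4


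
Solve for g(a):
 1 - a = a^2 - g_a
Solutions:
 g(a) = C1 + a^3/3 + a^2/2 - a


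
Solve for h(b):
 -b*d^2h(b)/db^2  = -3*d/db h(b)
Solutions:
 h(b) = C1 + C2*b^4


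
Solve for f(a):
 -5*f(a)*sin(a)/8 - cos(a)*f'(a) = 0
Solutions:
 f(a) = C1*cos(a)^(5/8)


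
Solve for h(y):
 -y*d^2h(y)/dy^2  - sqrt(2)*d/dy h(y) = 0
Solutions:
 h(y) = C1 + C2*y^(1 - sqrt(2))


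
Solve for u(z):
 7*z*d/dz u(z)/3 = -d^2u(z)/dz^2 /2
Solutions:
 u(z) = C1 + C2*erf(sqrt(21)*z/3)


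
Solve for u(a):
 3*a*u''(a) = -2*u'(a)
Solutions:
 u(a) = C1 + C2*a^(1/3)


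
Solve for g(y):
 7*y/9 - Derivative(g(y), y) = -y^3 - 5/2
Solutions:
 g(y) = C1 + y^4/4 + 7*y^2/18 + 5*y/2


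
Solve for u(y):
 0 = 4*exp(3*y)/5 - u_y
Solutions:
 u(y) = C1 + 4*exp(3*y)/15


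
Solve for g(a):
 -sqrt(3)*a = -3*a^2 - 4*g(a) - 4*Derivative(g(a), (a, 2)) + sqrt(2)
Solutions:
 g(a) = C1*sin(a) + C2*cos(a) - 3*a^2/4 + sqrt(3)*a/4 + sqrt(2)/4 + 3/2


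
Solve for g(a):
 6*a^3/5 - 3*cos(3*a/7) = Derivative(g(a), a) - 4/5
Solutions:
 g(a) = C1 + 3*a^4/10 + 4*a/5 - 7*sin(3*a/7)


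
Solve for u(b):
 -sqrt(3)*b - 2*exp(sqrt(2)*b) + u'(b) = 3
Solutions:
 u(b) = C1 + sqrt(3)*b^2/2 + 3*b + sqrt(2)*exp(sqrt(2)*b)


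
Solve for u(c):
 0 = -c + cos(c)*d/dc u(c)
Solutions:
 u(c) = C1 + Integral(c/cos(c), c)


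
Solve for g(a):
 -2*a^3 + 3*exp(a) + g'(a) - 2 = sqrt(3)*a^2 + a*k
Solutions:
 g(a) = C1 + a^4/2 + sqrt(3)*a^3/3 + a^2*k/2 + 2*a - 3*exp(a)


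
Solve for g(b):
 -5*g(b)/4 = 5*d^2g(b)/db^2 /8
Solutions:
 g(b) = C1*sin(sqrt(2)*b) + C2*cos(sqrt(2)*b)


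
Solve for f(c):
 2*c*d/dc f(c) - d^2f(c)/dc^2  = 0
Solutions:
 f(c) = C1 + C2*erfi(c)


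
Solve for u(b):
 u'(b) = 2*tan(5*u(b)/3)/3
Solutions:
 u(b) = -3*asin(C1*exp(10*b/9))/5 + 3*pi/5
 u(b) = 3*asin(C1*exp(10*b/9))/5


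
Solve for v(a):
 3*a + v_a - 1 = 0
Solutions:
 v(a) = C1 - 3*a^2/2 + a


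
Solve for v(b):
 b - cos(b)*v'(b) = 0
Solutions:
 v(b) = C1 + Integral(b/cos(b), b)


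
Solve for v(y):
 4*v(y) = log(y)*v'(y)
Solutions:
 v(y) = C1*exp(4*li(y))


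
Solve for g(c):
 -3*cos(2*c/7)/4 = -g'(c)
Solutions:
 g(c) = C1 + 21*sin(2*c/7)/8


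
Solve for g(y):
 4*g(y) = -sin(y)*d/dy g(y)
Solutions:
 g(y) = C1*(cos(y)^2 + 2*cos(y) + 1)/(cos(y)^2 - 2*cos(y) + 1)


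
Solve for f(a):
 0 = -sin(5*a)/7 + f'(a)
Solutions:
 f(a) = C1 - cos(5*a)/35


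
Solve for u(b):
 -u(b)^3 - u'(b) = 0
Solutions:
 u(b) = -sqrt(2)*sqrt(-1/(C1 - b))/2
 u(b) = sqrt(2)*sqrt(-1/(C1 - b))/2


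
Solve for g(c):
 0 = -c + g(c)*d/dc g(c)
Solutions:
 g(c) = -sqrt(C1 + c^2)
 g(c) = sqrt(C1 + c^2)


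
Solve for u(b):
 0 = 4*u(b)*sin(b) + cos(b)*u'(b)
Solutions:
 u(b) = C1*cos(b)^4


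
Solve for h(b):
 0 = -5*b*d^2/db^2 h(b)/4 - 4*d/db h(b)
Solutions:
 h(b) = C1 + C2/b^(11/5)


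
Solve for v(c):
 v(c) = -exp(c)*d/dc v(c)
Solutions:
 v(c) = C1*exp(exp(-c))


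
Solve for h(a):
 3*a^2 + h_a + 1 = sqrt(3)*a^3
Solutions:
 h(a) = C1 + sqrt(3)*a^4/4 - a^3 - a


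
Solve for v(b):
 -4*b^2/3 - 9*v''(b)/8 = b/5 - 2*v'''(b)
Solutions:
 v(b) = C1 + C2*b + C3*exp(9*b/16) - 8*b^4/81 - 2668*b^3/3645 - 42688*b^2/10935


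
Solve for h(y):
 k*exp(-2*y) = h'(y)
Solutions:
 h(y) = C1 - k*exp(-2*y)/2


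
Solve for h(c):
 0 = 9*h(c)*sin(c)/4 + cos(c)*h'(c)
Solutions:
 h(c) = C1*cos(c)^(9/4)


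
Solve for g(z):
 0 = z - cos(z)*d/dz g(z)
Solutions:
 g(z) = C1 + Integral(z/cos(z), z)


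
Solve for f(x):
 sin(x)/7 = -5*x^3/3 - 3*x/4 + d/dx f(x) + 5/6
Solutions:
 f(x) = C1 + 5*x^4/12 + 3*x^2/8 - 5*x/6 - cos(x)/7


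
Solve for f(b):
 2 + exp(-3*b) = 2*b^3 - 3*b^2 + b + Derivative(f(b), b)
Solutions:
 f(b) = C1 - b^4/2 + b^3 - b^2/2 + 2*b - exp(-3*b)/3


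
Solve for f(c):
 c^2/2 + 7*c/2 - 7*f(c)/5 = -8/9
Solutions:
 f(c) = 5*c^2/14 + 5*c/2 + 40/63


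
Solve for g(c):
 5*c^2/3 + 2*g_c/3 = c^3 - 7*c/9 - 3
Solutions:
 g(c) = C1 + 3*c^4/8 - 5*c^3/6 - 7*c^2/12 - 9*c/2


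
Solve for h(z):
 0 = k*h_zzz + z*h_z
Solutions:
 h(z) = C1 + Integral(C2*airyai(z*(-1/k)^(1/3)) + C3*airybi(z*(-1/k)^(1/3)), z)


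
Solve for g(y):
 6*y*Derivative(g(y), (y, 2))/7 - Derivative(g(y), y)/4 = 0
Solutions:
 g(y) = C1 + C2*y^(31/24)


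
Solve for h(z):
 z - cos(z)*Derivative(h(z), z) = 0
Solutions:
 h(z) = C1 + Integral(z/cos(z), z)


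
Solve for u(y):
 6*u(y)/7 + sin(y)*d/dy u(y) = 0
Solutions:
 u(y) = C1*(cos(y) + 1)^(3/7)/(cos(y) - 1)^(3/7)


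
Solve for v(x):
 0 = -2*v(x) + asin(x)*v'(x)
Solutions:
 v(x) = C1*exp(2*Integral(1/asin(x), x))


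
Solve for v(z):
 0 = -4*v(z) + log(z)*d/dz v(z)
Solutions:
 v(z) = C1*exp(4*li(z))


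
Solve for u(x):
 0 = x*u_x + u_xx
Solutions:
 u(x) = C1 + C2*erf(sqrt(2)*x/2)


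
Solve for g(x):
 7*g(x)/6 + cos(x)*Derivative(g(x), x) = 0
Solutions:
 g(x) = C1*(sin(x) - 1)^(7/12)/(sin(x) + 1)^(7/12)


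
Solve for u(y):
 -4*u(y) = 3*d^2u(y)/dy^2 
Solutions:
 u(y) = C1*sin(2*sqrt(3)*y/3) + C2*cos(2*sqrt(3)*y/3)


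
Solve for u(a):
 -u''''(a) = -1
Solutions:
 u(a) = C1 + C2*a + C3*a^2 + C4*a^3 + a^4/24


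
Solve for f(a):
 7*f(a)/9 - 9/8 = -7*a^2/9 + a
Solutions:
 f(a) = -a^2 + 9*a/7 + 81/56


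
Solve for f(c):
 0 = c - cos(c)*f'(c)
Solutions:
 f(c) = C1 + Integral(c/cos(c), c)


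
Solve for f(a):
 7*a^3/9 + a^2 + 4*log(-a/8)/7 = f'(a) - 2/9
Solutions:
 f(a) = C1 + 7*a^4/36 + a^3/3 + 4*a*log(-a)/7 + 2*a*(-54*log(2) - 11)/63


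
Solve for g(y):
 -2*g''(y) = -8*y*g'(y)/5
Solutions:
 g(y) = C1 + C2*erfi(sqrt(10)*y/5)


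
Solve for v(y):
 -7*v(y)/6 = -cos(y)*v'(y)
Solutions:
 v(y) = C1*(sin(y) + 1)^(7/12)/(sin(y) - 1)^(7/12)


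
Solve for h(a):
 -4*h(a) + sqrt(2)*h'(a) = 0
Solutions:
 h(a) = C1*exp(2*sqrt(2)*a)


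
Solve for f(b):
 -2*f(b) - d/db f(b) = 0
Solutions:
 f(b) = C1*exp(-2*b)


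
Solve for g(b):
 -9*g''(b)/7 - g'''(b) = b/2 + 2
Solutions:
 g(b) = C1 + C2*b + C3*exp(-9*b/7) - 7*b^3/108 - 203*b^2/324


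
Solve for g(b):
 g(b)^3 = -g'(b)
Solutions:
 g(b) = -sqrt(2)*sqrt(-1/(C1 - b))/2
 g(b) = sqrt(2)*sqrt(-1/(C1 - b))/2


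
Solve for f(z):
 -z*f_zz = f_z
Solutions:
 f(z) = C1 + C2*log(z)


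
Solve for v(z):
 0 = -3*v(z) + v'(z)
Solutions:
 v(z) = C1*exp(3*z)


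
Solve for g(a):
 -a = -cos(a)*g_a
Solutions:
 g(a) = C1 + Integral(a/cos(a), a)


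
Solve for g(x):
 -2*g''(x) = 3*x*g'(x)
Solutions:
 g(x) = C1 + C2*erf(sqrt(3)*x/2)


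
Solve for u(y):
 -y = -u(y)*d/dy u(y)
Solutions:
 u(y) = -sqrt(C1 + y^2)
 u(y) = sqrt(C1 + y^2)


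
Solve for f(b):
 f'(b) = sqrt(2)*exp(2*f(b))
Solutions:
 f(b) = log(-sqrt(-1/(C1 + sqrt(2)*b))) - log(2)/2
 f(b) = log(-1/(C1 + sqrt(2)*b))/2 - log(2)/2


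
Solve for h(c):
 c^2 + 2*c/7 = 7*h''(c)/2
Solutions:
 h(c) = C1 + C2*c + c^4/42 + 2*c^3/147


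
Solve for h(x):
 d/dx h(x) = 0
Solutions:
 h(x) = C1


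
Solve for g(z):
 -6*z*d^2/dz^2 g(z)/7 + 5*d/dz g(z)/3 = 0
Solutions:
 g(z) = C1 + C2*z^(53/18)


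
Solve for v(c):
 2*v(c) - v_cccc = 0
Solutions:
 v(c) = C1*exp(-2^(1/4)*c) + C2*exp(2^(1/4)*c) + C3*sin(2^(1/4)*c) + C4*cos(2^(1/4)*c)


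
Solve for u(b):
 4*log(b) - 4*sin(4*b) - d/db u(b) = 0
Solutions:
 u(b) = C1 + 4*b*log(b) - 4*b + cos(4*b)


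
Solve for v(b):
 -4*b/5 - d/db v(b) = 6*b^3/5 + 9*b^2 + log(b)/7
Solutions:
 v(b) = C1 - 3*b^4/10 - 3*b^3 - 2*b^2/5 - b*log(b)/7 + b/7


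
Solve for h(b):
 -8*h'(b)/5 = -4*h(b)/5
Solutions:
 h(b) = C1*exp(b/2)


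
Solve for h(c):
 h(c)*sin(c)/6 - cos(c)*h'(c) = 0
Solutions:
 h(c) = C1/cos(c)^(1/6)


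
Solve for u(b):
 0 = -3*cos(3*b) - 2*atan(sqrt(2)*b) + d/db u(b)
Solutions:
 u(b) = C1 + 2*b*atan(sqrt(2)*b) - sqrt(2)*log(2*b^2 + 1)/2 + sin(3*b)


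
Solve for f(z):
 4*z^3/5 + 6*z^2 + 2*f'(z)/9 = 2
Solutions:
 f(z) = C1 - 9*z^4/10 - 9*z^3 + 9*z


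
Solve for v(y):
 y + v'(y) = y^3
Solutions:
 v(y) = C1 + y^4/4 - y^2/2


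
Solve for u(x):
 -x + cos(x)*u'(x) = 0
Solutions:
 u(x) = C1 + Integral(x/cos(x), x)


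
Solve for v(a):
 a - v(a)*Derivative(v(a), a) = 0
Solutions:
 v(a) = -sqrt(C1 + a^2)
 v(a) = sqrt(C1 + a^2)


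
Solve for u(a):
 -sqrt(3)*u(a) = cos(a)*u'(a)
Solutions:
 u(a) = C1*(sin(a) - 1)^(sqrt(3)/2)/(sin(a) + 1)^(sqrt(3)/2)


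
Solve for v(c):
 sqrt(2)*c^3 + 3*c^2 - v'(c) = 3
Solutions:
 v(c) = C1 + sqrt(2)*c^4/4 + c^3 - 3*c


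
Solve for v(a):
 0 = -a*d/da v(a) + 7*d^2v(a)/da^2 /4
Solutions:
 v(a) = C1 + C2*erfi(sqrt(14)*a/7)


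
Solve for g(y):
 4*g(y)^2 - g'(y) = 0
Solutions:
 g(y) = -1/(C1 + 4*y)


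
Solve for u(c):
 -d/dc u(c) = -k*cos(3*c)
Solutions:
 u(c) = C1 + k*sin(3*c)/3


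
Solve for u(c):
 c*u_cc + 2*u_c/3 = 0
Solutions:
 u(c) = C1 + C2*c^(1/3)


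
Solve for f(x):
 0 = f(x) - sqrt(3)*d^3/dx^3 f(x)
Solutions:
 f(x) = C3*exp(3^(5/6)*x/3) + (C1*sin(3^(1/3)*x/2) + C2*cos(3^(1/3)*x/2))*exp(-3^(5/6)*x/6)


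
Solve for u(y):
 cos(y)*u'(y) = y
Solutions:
 u(y) = C1 + Integral(y/cos(y), y)


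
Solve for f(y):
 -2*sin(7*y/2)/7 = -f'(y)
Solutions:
 f(y) = C1 - 4*cos(7*y/2)/49


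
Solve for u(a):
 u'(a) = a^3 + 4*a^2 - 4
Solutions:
 u(a) = C1 + a^4/4 + 4*a^3/3 - 4*a


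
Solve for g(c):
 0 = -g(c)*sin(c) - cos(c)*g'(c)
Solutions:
 g(c) = C1*cos(c)


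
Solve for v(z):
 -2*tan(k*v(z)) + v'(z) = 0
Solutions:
 v(z) = Piecewise((-asin(exp(C1*k + 2*k*z))/k + pi/k, Ne(k, 0)), (nan, True))
 v(z) = Piecewise((asin(exp(C1*k + 2*k*z))/k, Ne(k, 0)), (nan, True))


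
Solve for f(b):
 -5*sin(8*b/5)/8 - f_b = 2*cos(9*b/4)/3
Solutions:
 f(b) = C1 - 8*sin(9*b/4)/27 + 25*cos(8*b/5)/64


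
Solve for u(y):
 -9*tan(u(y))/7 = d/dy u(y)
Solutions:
 u(y) = pi - asin(C1*exp(-9*y/7))
 u(y) = asin(C1*exp(-9*y/7))


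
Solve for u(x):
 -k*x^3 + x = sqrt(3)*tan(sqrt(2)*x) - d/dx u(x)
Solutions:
 u(x) = C1 + k*x^4/4 - x^2/2 - sqrt(6)*log(cos(sqrt(2)*x))/2


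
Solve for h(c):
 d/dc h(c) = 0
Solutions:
 h(c) = C1


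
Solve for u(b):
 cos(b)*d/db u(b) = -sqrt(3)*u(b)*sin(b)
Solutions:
 u(b) = C1*cos(b)^(sqrt(3))


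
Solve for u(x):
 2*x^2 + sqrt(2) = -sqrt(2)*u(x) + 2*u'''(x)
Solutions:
 u(x) = C3*exp(2^(5/6)*x/2) - sqrt(2)*x^2 + (C1*sin(2^(5/6)*sqrt(3)*x/4) + C2*cos(2^(5/6)*sqrt(3)*x/4))*exp(-2^(5/6)*x/4) - 1


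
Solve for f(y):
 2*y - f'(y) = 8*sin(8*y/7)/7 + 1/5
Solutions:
 f(y) = C1 + y^2 - y/5 + cos(8*y/7)


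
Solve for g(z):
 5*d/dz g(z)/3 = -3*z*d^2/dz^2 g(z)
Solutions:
 g(z) = C1 + C2*z^(4/9)


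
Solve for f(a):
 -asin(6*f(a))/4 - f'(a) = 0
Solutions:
 Integral(1/asin(6*_y), (_y, f(a))) = C1 - a/4


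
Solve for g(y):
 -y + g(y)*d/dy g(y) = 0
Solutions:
 g(y) = -sqrt(C1 + y^2)
 g(y) = sqrt(C1 + y^2)


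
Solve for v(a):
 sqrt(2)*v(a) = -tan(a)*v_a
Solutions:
 v(a) = C1/sin(a)^(sqrt(2))


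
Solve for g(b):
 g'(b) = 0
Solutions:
 g(b) = C1


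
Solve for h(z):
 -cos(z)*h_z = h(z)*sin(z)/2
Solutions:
 h(z) = C1*sqrt(cos(z))


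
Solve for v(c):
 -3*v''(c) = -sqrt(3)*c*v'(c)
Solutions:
 v(c) = C1 + C2*erfi(sqrt(2)*3^(3/4)*c/6)


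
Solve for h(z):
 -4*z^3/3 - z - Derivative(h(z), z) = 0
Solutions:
 h(z) = C1 - z^4/3 - z^2/2


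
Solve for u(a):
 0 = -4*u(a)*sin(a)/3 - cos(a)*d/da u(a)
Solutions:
 u(a) = C1*cos(a)^(4/3)


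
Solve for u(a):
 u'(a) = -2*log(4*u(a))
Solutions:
 Integral(1/(log(_y) + 2*log(2)), (_y, u(a)))/2 = C1 - a


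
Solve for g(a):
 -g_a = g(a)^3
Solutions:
 g(a) = -sqrt(2)*sqrt(-1/(C1 - a))/2
 g(a) = sqrt(2)*sqrt(-1/(C1 - a))/2


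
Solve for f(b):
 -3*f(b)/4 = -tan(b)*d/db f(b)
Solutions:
 f(b) = C1*sin(b)^(3/4)


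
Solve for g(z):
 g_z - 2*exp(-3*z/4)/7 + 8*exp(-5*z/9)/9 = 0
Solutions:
 g(z) = C1 - 8*exp(-3*z/4)/21 + 8*exp(-5*z/9)/5


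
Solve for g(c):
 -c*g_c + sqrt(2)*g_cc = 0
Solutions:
 g(c) = C1 + C2*erfi(2^(1/4)*c/2)


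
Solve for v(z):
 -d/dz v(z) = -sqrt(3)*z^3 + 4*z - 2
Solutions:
 v(z) = C1 + sqrt(3)*z^4/4 - 2*z^2 + 2*z


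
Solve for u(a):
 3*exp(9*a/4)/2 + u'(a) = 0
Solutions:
 u(a) = C1 - 2*exp(9*a/4)/3


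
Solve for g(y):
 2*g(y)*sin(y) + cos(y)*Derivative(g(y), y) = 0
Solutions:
 g(y) = C1*cos(y)^2


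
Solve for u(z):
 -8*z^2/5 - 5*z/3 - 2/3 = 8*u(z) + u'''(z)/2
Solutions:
 u(z) = C3*exp(-2*2^(1/3)*z) - z^2/5 - 5*z/24 + (C1*sin(2^(1/3)*sqrt(3)*z) + C2*cos(2^(1/3)*sqrt(3)*z))*exp(2^(1/3)*z) - 1/12


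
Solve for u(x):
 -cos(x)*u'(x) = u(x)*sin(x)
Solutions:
 u(x) = C1*cos(x)


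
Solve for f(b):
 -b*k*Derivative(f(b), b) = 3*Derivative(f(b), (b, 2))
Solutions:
 f(b) = Piecewise((-sqrt(6)*sqrt(pi)*C1*erf(sqrt(6)*b*sqrt(k)/6)/(2*sqrt(k)) - C2, (k > 0) | (k < 0)), (-C1*b - C2, True))


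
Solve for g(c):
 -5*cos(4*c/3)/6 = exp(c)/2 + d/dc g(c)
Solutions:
 g(c) = C1 - exp(c)/2 - 5*sin(4*c/3)/8


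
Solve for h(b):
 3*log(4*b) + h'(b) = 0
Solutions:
 h(b) = C1 - 3*b*log(b) - b*log(64) + 3*b


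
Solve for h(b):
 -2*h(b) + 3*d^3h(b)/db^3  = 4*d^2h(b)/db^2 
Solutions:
 h(b) = C1*exp(b*(-(9*sqrt(1113) + 307)^(1/3) - 16/(9*sqrt(1113) + 307)^(1/3) + 8)/18)*sin(sqrt(3)*b*(-(9*sqrt(1113) + 307)^(1/3) + 16/(9*sqrt(1113) + 307)^(1/3))/18) + C2*exp(b*(-(9*sqrt(1113) + 307)^(1/3) - 16/(9*sqrt(1113) + 307)^(1/3) + 8)/18)*cos(sqrt(3)*b*(-(9*sqrt(1113) + 307)^(1/3) + 16/(9*sqrt(1113) + 307)^(1/3))/18) + C3*exp(b*(16/(9*sqrt(1113) + 307)^(1/3) + 4 + (9*sqrt(1113) + 307)^(1/3))/9)


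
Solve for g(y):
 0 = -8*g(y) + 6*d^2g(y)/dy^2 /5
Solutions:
 g(y) = C1*exp(-2*sqrt(15)*y/3) + C2*exp(2*sqrt(15)*y/3)


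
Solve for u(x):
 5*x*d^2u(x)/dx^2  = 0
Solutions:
 u(x) = C1 + C2*x


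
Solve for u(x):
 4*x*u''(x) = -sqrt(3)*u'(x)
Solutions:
 u(x) = C1 + C2*x^(1 - sqrt(3)/4)


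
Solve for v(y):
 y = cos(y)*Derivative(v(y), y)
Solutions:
 v(y) = C1 + Integral(y/cos(y), y)


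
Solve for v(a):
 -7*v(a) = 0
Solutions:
 v(a) = 0


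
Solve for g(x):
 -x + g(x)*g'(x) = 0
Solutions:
 g(x) = -sqrt(C1 + x^2)
 g(x) = sqrt(C1 + x^2)


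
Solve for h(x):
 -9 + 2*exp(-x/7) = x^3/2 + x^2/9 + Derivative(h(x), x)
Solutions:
 h(x) = C1 - x^4/8 - x^3/27 - 9*x - 14*exp(-x/7)


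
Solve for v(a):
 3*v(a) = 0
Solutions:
 v(a) = 0


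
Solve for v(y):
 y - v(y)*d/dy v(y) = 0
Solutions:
 v(y) = -sqrt(C1 + y^2)
 v(y) = sqrt(C1 + y^2)


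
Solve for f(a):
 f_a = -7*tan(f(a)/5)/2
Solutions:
 f(a) = -5*asin(C1*exp(-7*a/10)) + 5*pi
 f(a) = 5*asin(C1*exp(-7*a/10))


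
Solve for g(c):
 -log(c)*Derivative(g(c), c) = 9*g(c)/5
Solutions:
 g(c) = C1*exp(-9*li(c)/5)


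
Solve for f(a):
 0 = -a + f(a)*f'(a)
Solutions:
 f(a) = -sqrt(C1 + a^2)
 f(a) = sqrt(C1 + a^2)


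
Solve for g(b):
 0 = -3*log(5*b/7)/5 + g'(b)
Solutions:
 g(b) = C1 + 3*b*log(b)/5 - 3*b*log(7)/5 - 3*b/5 + 3*b*log(5)/5


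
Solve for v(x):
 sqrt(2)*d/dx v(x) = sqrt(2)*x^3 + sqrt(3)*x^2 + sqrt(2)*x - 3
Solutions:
 v(x) = C1 + x^4/4 + sqrt(6)*x^3/6 + x^2/2 - 3*sqrt(2)*x/2


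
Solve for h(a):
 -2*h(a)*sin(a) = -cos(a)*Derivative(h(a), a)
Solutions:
 h(a) = C1/cos(a)^2


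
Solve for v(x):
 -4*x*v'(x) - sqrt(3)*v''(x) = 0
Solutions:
 v(x) = C1 + C2*erf(sqrt(2)*3^(3/4)*x/3)


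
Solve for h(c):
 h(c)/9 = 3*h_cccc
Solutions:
 h(c) = C1*exp(-3^(1/4)*c/3) + C2*exp(3^(1/4)*c/3) + C3*sin(3^(1/4)*c/3) + C4*cos(3^(1/4)*c/3)


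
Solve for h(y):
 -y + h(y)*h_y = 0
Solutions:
 h(y) = -sqrt(C1 + y^2)
 h(y) = sqrt(C1 + y^2)


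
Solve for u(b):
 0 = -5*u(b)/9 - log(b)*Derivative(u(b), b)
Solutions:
 u(b) = C1*exp(-5*li(b)/9)


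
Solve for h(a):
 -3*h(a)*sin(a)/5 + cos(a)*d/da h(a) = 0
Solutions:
 h(a) = C1/cos(a)^(3/5)


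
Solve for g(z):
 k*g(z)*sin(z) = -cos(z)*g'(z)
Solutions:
 g(z) = C1*exp(k*log(cos(z)))


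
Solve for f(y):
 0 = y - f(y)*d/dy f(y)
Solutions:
 f(y) = -sqrt(C1 + y^2)
 f(y) = sqrt(C1 + y^2)


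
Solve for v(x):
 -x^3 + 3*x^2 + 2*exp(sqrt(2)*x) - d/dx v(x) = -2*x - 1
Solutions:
 v(x) = C1 - x^4/4 + x^3 + x^2 + x + sqrt(2)*exp(sqrt(2)*x)


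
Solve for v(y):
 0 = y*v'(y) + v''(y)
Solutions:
 v(y) = C1 + C2*erf(sqrt(2)*y/2)


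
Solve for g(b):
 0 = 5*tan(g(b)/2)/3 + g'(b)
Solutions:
 g(b) = -2*asin(C1*exp(-5*b/6)) + 2*pi
 g(b) = 2*asin(C1*exp(-5*b/6))


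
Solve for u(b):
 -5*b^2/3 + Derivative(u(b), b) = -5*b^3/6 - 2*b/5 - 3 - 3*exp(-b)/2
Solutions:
 u(b) = C1 - 5*b^4/24 + 5*b^3/9 - b^2/5 - 3*b + 3*exp(-b)/2


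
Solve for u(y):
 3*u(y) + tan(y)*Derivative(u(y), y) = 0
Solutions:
 u(y) = C1/sin(y)^3


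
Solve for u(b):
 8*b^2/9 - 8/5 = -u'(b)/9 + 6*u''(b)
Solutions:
 u(b) = C1 + C2*exp(b/54) - 8*b^3/3 - 432*b^2 - 233208*b/5


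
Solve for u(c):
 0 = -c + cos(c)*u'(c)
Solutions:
 u(c) = C1 + Integral(c/cos(c), c)


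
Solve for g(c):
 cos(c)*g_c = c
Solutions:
 g(c) = C1 + Integral(c/cos(c), c)


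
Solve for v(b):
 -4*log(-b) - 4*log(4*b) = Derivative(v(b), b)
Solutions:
 v(b) = C1 - 8*b*log(b) + 4*b*(-2*log(2) + 2 - I*pi)


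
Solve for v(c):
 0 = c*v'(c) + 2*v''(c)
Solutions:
 v(c) = C1 + C2*erf(c/2)


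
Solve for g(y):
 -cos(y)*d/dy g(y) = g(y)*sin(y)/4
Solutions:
 g(y) = C1*cos(y)^(1/4)


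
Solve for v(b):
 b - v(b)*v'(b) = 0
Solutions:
 v(b) = -sqrt(C1 + b^2)
 v(b) = sqrt(C1 + b^2)


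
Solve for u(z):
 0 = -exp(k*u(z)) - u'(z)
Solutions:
 u(z) = Piecewise((log(1/(C1*k + k*z))/k, Ne(k, 0)), (nan, True))
 u(z) = Piecewise((C1 - z, Eq(k, 0)), (nan, True))


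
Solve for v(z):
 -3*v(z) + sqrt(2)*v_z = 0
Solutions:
 v(z) = C1*exp(3*sqrt(2)*z/2)


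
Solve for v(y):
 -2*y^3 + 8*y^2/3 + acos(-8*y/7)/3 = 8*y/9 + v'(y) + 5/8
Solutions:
 v(y) = C1 - y^4/2 + 8*y^3/9 - 4*y^2/9 + y*acos(-8*y/7)/3 - 5*y/8 + sqrt(49 - 64*y^2)/24


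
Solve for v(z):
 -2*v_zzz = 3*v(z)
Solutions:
 v(z) = C3*exp(-2^(2/3)*3^(1/3)*z/2) + (C1*sin(2^(2/3)*3^(5/6)*z/4) + C2*cos(2^(2/3)*3^(5/6)*z/4))*exp(2^(2/3)*3^(1/3)*z/4)


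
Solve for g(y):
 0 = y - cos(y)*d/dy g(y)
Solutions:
 g(y) = C1 + Integral(y/cos(y), y)


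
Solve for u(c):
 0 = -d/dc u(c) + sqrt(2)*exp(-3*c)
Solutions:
 u(c) = C1 - sqrt(2)*exp(-3*c)/3


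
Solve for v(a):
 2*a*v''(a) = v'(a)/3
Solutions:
 v(a) = C1 + C2*a^(7/6)


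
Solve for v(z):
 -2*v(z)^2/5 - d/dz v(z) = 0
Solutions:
 v(z) = 5/(C1 + 2*z)


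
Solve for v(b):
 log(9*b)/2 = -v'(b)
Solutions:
 v(b) = C1 - b*log(b)/2 - b*log(3) + b/2


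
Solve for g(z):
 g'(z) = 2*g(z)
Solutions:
 g(z) = C1*exp(2*z)


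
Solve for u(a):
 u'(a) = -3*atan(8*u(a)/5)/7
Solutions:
 Integral(1/atan(8*_y/5), (_y, u(a))) = C1 - 3*a/7


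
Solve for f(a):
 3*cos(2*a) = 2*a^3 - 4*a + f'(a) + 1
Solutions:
 f(a) = C1 - a^4/2 + 2*a^2 - a + 3*sin(2*a)/2


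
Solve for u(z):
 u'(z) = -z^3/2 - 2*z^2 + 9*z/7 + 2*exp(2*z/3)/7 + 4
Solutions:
 u(z) = C1 - z^4/8 - 2*z^3/3 + 9*z^2/14 + 4*z + 3*exp(2*z/3)/7


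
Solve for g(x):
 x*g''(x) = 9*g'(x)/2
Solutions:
 g(x) = C1 + C2*x^(11/2)


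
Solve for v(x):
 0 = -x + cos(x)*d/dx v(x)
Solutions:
 v(x) = C1 + Integral(x/cos(x), x)


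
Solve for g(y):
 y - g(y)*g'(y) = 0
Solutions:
 g(y) = -sqrt(C1 + y^2)
 g(y) = sqrt(C1 + y^2)


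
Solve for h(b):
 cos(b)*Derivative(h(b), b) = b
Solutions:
 h(b) = C1 + Integral(b/cos(b), b)


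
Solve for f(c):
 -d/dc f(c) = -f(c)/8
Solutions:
 f(c) = C1*exp(c/8)


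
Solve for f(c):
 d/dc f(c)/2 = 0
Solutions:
 f(c) = C1


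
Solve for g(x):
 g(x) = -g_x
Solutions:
 g(x) = C1*exp(-x)


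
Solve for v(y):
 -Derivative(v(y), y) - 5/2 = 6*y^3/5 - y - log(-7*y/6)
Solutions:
 v(y) = C1 - 3*y^4/10 + y^2/2 + y*log(-y) + y*(-7/2 - log(6) + log(7))


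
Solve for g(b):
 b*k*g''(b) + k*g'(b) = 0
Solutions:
 g(b) = C1 + C2*log(b)


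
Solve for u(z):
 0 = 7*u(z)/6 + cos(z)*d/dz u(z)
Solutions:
 u(z) = C1*(sin(z) - 1)^(7/12)/(sin(z) + 1)^(7/12)


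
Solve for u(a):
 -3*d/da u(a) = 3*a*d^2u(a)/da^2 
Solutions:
 u(a) = C1 + C2*log(a)


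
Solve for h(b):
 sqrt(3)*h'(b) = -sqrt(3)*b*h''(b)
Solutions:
 h(b) = C1 + C2*log(b)


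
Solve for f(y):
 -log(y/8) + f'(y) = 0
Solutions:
 f(y) = C1 + y*log(y) - y*log(8) - y


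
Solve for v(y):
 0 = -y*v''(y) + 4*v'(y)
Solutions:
 v(y) = C1 + C2*y^5


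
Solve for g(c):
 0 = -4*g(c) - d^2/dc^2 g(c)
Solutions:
 g(c) = C1*sin(2*c) + C2*cos(2*c)


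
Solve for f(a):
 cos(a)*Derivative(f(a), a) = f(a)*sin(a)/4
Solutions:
 f(a) = C1/cos(a)^(1/4)


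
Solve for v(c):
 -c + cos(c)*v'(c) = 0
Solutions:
 v(c) = C1 + Integral(c/cos(c), c)


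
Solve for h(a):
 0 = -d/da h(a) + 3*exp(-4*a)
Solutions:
 h(a) = C1 - 3*exp(-4*a)/4


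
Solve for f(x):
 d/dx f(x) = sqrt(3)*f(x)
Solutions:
 f(x) = C1*exp(sqrt(3)*x)


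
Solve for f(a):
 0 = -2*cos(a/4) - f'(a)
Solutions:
 f(a) = C1 - 8*sin(a/4)


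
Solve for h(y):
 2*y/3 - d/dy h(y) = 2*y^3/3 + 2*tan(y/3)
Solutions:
 h(y) = C1 - y^4/6 + y^2/3 + 6*log(cos(y/3))


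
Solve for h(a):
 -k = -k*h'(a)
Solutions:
 h(a) = C1 + a


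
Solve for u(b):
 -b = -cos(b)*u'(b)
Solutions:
 u(b) = C1 + Integral(b/cos(b), b)


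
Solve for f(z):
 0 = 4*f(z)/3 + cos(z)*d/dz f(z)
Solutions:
 f(z) = C1*(sin(z) - 1)^(2/3)/(sin(z) + 1)^(2/3)


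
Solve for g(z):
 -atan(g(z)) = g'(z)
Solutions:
 Integral(1/atan(_y), (_y, g(z))) = C1 - z


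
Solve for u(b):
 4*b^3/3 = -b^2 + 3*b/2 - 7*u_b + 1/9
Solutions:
 u(b) = C1 - b^4/21 - b^3/21 + 3*b^2/28 + b/63


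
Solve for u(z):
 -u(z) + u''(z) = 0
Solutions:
 u(z) = C1*exp(-z) + C2*exp(z)


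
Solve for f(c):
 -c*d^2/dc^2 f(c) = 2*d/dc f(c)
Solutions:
 f(c) = C1 + C2/c


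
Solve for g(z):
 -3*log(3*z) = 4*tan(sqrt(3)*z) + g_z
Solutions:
 g(z) = C1 - 3*z*log(z) - 3*z*log(3) + 3*z + 4*sqrt(3)*log(cos(sqrt(3)*z))/3


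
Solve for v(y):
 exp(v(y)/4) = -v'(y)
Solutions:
 v(y) = 4*log(1/(C1 + y)) + 8*log(2)


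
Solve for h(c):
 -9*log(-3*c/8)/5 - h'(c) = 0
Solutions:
 h(c) = C1 - 9*c*log(-c)/5 + 9*c*(-log(3) + 1 + 3*log(2))/5


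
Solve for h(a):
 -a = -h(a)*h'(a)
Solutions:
 h(a) = -sqrt(C1 + a^2)
 h(a) = sqrt(C1 + a^2)


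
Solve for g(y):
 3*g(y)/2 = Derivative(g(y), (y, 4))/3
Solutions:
 g(y) = C1*exp(-2^(3/4)*sqrt(3)*y/2) + C2*exp(2^(3/4)*sqrt(3)*y/2) + C3*sin(2^(3/4)*sqrt(3)*y/2) + C4*cos(2^(3/4)*sqrt(3)*y/2)


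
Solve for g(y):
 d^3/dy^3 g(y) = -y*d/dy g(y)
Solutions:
 g(y) = C1 + Integral(C2*airyai(-y) + C3*airybi(-y), y)


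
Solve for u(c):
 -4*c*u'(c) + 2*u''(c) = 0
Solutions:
 u(c) = C1 + C2*erfi(c)


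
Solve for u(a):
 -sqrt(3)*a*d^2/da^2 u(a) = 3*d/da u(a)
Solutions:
 u(a) = C1 + C2*a^(1 - sqrt(3))


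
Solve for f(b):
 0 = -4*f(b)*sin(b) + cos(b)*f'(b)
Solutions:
 f(b) = C1/cos(b)^4


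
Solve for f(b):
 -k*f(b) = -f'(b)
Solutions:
 f(b) = C1*exp(b*k)


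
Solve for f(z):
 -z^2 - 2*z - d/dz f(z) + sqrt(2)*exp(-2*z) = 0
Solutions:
 f(z) = C1 - z^3/3 - z^2 - sqrt(2)*exp(-2*z)/2


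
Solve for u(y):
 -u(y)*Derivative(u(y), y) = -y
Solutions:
 u(y) = -sqrt(C1 + y^2)
 u(y) = sqrt(C1 + y^2)


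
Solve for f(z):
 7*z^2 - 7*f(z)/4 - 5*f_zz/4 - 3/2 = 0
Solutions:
 f(z) = C1*sin(sqrt(35)*z/5) + C2*cos(sqrt(35)*z/5) + 4*z^2 - 46/7


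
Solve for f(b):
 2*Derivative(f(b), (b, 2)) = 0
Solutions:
 f(b) = C1 + C2*b


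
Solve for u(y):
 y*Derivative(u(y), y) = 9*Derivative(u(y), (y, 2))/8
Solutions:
 u(y) = C1 + C2*erfi(2*y/3)


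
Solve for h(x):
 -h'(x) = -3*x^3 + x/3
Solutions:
 h(x) = C1 + 3*x^4/4 - x^2/6


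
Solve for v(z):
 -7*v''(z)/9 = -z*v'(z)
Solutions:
 v(z) = C1 + C2*erfi(3*sqrt(14)*z/14)


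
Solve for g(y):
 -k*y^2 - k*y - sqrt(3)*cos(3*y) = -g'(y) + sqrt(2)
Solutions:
 g(y) = C1 + k*y^3/3 + k*y^2/2 + sqrt(2)*y + sqrt(3)*sin(3*y)/3


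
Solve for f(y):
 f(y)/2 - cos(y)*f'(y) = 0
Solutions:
 f(y) = C1*(sin(y) + 1)^(1/4)/(sin(y) - 1)^(1/4)


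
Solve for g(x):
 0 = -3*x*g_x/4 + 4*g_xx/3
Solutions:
 g(x) = C1 + C2*erfi(3*sqrt(2)*x/8)


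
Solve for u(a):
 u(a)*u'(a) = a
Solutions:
 u(a) = -sqrt(C1 + a^2)
 u(a) = sqrt(C1 + a^2)


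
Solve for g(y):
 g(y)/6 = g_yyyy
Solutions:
 g(y) = C1*exp(-6^(3/4)*y/6) + C2*exp(6^(3/4)*y/6) + C3*sin(6^(3/4)*y/6) + C4*cos(6^(3/4)*y/6)


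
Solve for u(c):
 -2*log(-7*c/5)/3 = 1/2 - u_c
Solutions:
 u(c) = C1 + 2*c*log(-c)/3 + c*(-4*log(5) - 1 + 4*log(7))/6


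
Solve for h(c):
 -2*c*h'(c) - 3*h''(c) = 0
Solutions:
 h(c) = C1 + C2*erf(sqrt(3)*c/3)


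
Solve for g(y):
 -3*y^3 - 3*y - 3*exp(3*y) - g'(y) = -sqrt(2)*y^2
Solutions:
 g(y) = C1 - 3*y^4/4 + sqrt(2)*y^3/3 - 3*y^2/2 - exp(3*y)


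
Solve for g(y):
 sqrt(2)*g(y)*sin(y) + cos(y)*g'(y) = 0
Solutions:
 g(y) = C1*cos(y)^(sqrt(2))


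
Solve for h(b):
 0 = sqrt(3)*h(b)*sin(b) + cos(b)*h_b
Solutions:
 h(b) = C1*cos(b)^(sqrt(3))


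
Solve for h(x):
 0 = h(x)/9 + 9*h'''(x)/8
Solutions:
 h(x) = C3*exp(-2*3^(2/3)*x/9) + (C1*sin(3^(1/6)*x/3) + C2*cos(3^(1/6)*x/3))*exp(3^(2/3)*x/9)


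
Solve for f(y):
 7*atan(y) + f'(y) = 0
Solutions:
 f(y) = C1 - 7*y*atan(y) + 7*log(y^2 + 1)/2


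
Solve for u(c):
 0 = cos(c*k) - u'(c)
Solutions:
 u(c) = C1 + sin(c*k)/k


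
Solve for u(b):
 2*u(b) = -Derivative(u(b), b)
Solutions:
 u(b) = C1*exp(-2*b)


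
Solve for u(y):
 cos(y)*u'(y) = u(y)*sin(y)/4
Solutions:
 u(y) = C1/cos(y)^(1/4)


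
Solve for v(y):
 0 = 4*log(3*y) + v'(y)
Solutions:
 v(y) = C1 - 4*y*log(y) - y*log(81) + 4*y


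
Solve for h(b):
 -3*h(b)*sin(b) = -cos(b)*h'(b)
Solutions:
 h(b) = C1/cos(b)^3


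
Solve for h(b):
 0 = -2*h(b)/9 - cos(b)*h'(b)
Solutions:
 h(b) = C1*(sin(b) - 1)^(1/9)/(sin(b) + 1)^(1/9)


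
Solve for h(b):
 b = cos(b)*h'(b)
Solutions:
 h(b) = C1 + Integral(b/cos(b), b)


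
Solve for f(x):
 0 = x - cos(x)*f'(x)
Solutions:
 f(x) = C1 + Integral(x/cos(x), x)


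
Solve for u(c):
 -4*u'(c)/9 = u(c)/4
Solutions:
 u(c) = C1*exp(-9*c/16)


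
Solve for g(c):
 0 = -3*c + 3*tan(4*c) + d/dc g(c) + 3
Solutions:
 g(c) = C1 + 3*c^2/2 - 3*c + 3*log(cos(4*c))/4


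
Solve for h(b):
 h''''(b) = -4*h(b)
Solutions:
 h(b) = (C1*sin(b) + C2*cos(b))*exp(-b) + (C3*sin(b) + C4*cos(b))*exp(b)


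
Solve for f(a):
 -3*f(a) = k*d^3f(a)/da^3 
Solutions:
 f(a) = C1*exp(3^(1/3)*a*(-1/k)^(1/3)) + C2*exp(a*(-1/k)^(1/3)*(-3^(1/3) + 3^(5/6)*I)/2) + C3*exp(-a*(-1/k)^(1/3)*(3^(1/3) + 3^(5/6)*I)/2)


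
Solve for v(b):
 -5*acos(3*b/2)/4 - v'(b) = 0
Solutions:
 v(b) = C1 - 5*b*acos(3*b/2)/4 + 5*sqrt(4 - 9*b^2)/12


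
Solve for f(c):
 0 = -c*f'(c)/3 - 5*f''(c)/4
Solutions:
 f(c) = C1 + C2*erf(sqrt(30)*c/15)


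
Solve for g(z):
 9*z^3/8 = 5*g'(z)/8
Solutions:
 g(z) = C1 + 9*z^4/20


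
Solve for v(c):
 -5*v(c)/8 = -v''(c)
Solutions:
 v(c) = C1*exp(-sqrt(10)*c/4) + C2*exp(sqrt(10)*c/4)


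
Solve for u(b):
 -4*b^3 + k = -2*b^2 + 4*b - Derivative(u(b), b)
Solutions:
 u(b) = C1 + b^4 - 2*b^3/3 + 2*b^2 - b*k


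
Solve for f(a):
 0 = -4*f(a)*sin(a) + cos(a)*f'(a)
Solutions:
 f(a) = C1/cos(a)^4


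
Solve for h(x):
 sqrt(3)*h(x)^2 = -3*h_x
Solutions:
 h(x) = 3/(C1 + sqrt(3)*x)


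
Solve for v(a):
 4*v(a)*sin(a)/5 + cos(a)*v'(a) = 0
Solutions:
 v(a) = C1*cos(a)^(4/5)


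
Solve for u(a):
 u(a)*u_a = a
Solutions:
 u(a) = -sqrt(C1 + a^2)
 u(a) = sqrt(C1 + a^2)


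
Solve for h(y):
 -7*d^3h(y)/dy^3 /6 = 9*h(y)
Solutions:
 h(y) = C3*exp(-3*2^(1/3)*7^(2/3)*y/7) + (C1*sin(3*2^(1/3)*sqrt(3)*7^(2/3)*y/14) + C2*cos(3*2^(1/3)*sqrt(3)*7^(2/3)*y/14))*exp(3*2^(1/3)*7^(2/3)*y/14)


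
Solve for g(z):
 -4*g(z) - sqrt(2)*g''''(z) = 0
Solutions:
 g(z) = (C1*sin(2^(7/8)*z/2) + C2*cos(2^(7/8)*z/2))*exp(-2^(7/8)*z/2) + (C3*sin(2^(7/8)*z/2) + C4*cos(2^(7/8)*z/2))*exp(2^(7/8)*z/2)


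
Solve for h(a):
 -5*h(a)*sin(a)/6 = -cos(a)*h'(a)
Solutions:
 h(a) = C1/cos(a)^(5/6)


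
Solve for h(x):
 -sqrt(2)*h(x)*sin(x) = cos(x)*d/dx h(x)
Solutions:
 h(x) = C1*cos(x)^(sqrt(2))


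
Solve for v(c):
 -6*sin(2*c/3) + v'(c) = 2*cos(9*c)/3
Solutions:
 v(c) = C1 + 2*sin(9*c)/27 - 9*cos(2*c/3)


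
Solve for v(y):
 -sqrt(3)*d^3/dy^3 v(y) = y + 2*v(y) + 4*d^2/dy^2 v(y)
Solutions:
 v(y) = C1*exp(y*(-8*sqrt(3) + 16/(sqrt(627) + 145*sqrt(3)/9)^(1/3) + 3*(sqrt(627) + 145*sqrt(3)/9)^(1/3))/18)*sin(sqrt(3)*y*(-3*(sqrt(627) + 145*sqrt(3)/9)^(1/3) + 16/(sqrt(627) + 145*sqrt(3)/9)^(1/3))/18) + C2*exp(y*(-8*sqrt(3) + 16/(sqrt(627) + 145*sqrt(3)/9)^(1/3) + 3*(sqrt(627) + 145*sqrt(3)/9)^(1/3))/18)*cos(sqrt(3)*y*(-3*(sqrt(627) + 145*sqrt(3)/9)^(1/3) + 16/(sqrt(627) + 145*sqrt(3)/9)^(1/3))/18) + C3*exp(-y*(16/(sqrt(627) + 145*sqrt(3)/9)^(1/3) + 4*sqrt(3) + 3*(sqrt(627) + 145*sqrt(3)/9)^(1/3))/9) - y/2


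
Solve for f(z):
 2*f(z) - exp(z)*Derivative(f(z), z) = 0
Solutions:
 f(z) = C1*exp(-2*exp(-z))


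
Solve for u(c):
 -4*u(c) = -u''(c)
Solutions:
 u(c) = C1*exp(-2*c) + C2*exp(2*c)


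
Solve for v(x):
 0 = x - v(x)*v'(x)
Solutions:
 v(x) = -sqrt(C1 + x^2)
 v(x) = sqrt(C1 + x^2)


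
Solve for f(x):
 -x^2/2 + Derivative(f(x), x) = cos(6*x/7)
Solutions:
 f(x) = C1 + x^3/6 + 7*sin(6*x/7)/6


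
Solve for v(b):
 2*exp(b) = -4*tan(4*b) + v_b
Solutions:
 v(b) = C1 + 2*exp(b) - log(cos(4*b))


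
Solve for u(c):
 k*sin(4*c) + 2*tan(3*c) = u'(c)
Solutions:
 u(c) = C1 - k*cos(4*c)/4 - 2*log(cos(3*c))/3


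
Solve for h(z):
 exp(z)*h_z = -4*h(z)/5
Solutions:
 h(z) = C1*exp(4*exp(-z)/5)


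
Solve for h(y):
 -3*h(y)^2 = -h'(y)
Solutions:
 h(y) = -1/(C1 + 3*y)


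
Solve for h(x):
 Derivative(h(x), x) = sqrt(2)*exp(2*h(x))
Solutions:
 h(x) = log(-sqrt(-1/(C1 + sqrt(2)*x))) - log(2)/2
 h(x) = log(-1/(C1 + sqrt(2)*x))/2 - log(2)/2


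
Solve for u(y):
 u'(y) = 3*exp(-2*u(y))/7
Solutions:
 u(y) = log(-sqrt(C1 + 42*y)) - log(7)
 u(y) = log(C1 + 42*y)/2 - log(7)


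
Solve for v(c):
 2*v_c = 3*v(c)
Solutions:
 v(c) = C1*exp(3*c/2)


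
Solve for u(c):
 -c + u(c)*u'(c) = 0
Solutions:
 u(c) = -sqrt(C1 + c^2)
 u(c) = sqrt(C1 + c^2)


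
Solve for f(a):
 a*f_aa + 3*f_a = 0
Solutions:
 f(a) = C1 + C2/a^2


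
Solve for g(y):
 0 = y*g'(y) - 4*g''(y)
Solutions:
 g(y) = C1 + C2*erfi(sqrt(2)*y/4)


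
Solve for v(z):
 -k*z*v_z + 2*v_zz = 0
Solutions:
 v(z) = Piecewise((-sqrt(pi)*C1*erf(z*sqrt(-k)/2)/sqrt(-k) - C2, (k > 0) | (k < 0)), (-C1*z - C2, True))


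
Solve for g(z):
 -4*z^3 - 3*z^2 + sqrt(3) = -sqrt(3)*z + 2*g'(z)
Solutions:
 g(z) = C1 - z^4/2 - z^3/2 + sqrt(3)*z^2/4 + sqrt(3)*z/2


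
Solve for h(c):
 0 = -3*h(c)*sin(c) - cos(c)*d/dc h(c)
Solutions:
 h(c) = C1*cos(c)^3


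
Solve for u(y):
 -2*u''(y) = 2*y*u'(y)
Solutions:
 u(y) = C1 + C2*erf(sqrt(2)*y/2)


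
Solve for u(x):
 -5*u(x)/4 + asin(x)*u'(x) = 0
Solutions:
 u(x) = C1*exp(5*Integral(1/asin(x), x)/4)


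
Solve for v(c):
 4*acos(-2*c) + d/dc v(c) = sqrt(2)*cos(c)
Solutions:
 v(c) = C1 - 4*c*acos(-2*c) - 2*sqrt(1 - 4*c^2) + sqrt(2)*sin(c)


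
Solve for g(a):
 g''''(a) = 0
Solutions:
 g(a) = C1 + C2*a + C3*a^2 + C4*a^3


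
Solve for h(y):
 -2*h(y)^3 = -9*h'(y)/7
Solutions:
 h(y) = -3*sqrt(2)*sqrt(-1/(C1 + 14*y))/2
 h(y) = 3*sqrt(2)*sqrt(-1/(C1 + 14*y))/2


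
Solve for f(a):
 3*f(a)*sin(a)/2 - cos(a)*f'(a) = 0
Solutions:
 f(a) = C1/cos(a)^(3/2)


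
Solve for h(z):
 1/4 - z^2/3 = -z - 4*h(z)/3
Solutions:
 h(z) = z^2/4 - 3*z/4 - 3/16
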